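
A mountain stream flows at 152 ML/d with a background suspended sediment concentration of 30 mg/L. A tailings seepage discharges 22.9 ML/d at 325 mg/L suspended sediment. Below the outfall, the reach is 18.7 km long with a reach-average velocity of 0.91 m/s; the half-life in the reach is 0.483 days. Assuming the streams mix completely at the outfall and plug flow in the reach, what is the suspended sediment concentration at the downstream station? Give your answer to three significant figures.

48.8 mg/L

Flow-weighted average: C = (152.0·30.00 + 22.90·325.0) / 174.9 = 12000/174.9 = 68.62 mg/L.
Travel time t = 18.7·1000 / 0.91 = 20550 s = 5.708 h.
Half-life 0.483 d → k = ln 2 / 0.483 = 1.435 d⁻¹.
First-order decay: C = 68.62·exp(−k·t) = 68.62·0.7108 = 48.78 mg/L.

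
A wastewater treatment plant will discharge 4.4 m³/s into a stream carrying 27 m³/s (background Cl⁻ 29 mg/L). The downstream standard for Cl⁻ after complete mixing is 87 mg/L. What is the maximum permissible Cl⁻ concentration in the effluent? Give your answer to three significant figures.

443 mg/L

At the limit, (Qr·Cr + Qe·Cₑ)/(Qr + Qe) = 87:
Cₑ = (31.40·87 − 27.00·29.00) / 4.400 = 442.9 mg/L.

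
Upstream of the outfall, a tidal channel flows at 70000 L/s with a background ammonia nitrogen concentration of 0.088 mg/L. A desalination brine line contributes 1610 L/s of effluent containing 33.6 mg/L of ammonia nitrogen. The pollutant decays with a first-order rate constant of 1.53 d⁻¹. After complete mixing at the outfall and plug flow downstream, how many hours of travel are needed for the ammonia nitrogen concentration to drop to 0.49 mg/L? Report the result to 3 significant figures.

8.48 h

After mixing, C = (70000·0.08800 + 1610·33.60) / 71610 = 60260/71610 = 0.8414 mg/L.
0.8414·exp(−k·t) = 0.49 → t = ln(0.8414/0.49)/k = 30530 s = 8.482 h.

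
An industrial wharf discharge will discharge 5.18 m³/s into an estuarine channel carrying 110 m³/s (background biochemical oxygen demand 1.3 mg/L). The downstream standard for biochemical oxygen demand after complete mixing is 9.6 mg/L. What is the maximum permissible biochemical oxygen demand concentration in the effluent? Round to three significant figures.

186 mg/L

At the limit, (Qr·Cr + Qe·Cₑ)/(Qr + Qe) = 9.6:
Cₑ = (115.2·9.6 − 110.0·1.300) / 5.180 = 185.9 mg/L.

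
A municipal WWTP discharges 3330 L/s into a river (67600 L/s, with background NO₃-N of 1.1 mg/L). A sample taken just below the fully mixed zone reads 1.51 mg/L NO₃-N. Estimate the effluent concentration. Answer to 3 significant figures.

9.83 mg/L

Mass balance: 67600·1.100 + 3330·Cₑ = 70930·1.510
→ Cₑ = (70930·1.510 − 67600·1.100) / 3330 = 9.833 mg/L.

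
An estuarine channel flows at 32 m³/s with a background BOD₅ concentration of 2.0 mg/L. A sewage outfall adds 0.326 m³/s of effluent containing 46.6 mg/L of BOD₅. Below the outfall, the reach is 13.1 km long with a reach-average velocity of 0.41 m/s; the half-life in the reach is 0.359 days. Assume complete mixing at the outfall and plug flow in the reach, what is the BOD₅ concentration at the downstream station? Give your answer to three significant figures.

Mass balance: C = (32.00·2.000 + 0.3260·46.60) / 32.33 = 79.19/32.33 = 2.450 mg/L.
Travel time t = 13.1·1000 / 0.41 = 31950 s = 8.875 h.
Half-life 0.359 d → k = ln 2 / 0.359 = 1.931 d⁻¹.
Applying C = C₀e^(−kt): 2.450 × 0.4897 = 1.200 mg/L.

1.20 mg/L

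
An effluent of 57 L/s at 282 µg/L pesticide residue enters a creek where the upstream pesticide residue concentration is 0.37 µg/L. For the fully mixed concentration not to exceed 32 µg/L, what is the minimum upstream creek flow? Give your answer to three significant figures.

451 L/s

Set C_mix = 32: (Q·0.3700 + 57.00·282.0) / (Q + 57.00) = 32
→ Q = 57.00·(282.0 − 32)/(32 − 0.3700) = 450.5 L/s.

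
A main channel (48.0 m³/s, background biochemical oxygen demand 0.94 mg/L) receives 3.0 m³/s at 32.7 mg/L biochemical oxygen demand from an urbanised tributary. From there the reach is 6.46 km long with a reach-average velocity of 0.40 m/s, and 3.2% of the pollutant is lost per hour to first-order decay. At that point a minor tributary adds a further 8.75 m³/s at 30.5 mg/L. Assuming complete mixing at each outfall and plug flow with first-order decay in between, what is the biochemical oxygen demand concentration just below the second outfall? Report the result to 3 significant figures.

Mixed concentration C = ΣQC/ΣQ = (48.00·0.9400 + 3.000·32.70) / 51.00 = 143.2/51.00 = 2.808 mg/L; combined flow 51.00 m³/s.
Travel time t = 6.46·1000 / 0.40 = 16150 s = 4.486 h.
3.2%/h lost → k = −ln(1 − 0.032) = 0.03252 h⁻¹.
After decay, C = 2.808 × e^(−kt) = 2.808 × 0.8642 = 2.427 mg/L.
Second outfall: C = (51.00·2.427 + 8.750·30.50)/59.75 = 6.538 mg/L.

6.54 mg/L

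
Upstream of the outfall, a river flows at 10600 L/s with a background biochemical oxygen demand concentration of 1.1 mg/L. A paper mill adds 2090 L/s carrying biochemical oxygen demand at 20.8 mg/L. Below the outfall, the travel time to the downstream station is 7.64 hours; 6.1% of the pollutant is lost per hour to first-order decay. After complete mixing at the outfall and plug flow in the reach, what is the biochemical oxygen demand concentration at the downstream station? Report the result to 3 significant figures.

2.69 mg/L

Conservation of mass: C = (10600·1.100 + 2090·20.80) / 12690 = 55130/12690 = 4.345 mg/L.
6.1%/h lost → k = −ln(1 − 0.061) = 0.06294 h⁻¹.
Decay over the reach: 4.345·exp(−kt) = 4.345·0.6183 = 2.686 mg/L.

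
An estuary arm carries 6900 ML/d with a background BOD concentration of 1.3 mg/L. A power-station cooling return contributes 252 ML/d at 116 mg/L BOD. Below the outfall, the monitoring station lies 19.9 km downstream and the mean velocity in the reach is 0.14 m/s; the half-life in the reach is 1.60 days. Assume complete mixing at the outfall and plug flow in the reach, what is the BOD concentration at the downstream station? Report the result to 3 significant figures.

2.62 mg/L

After mixing, C = (6900·1.300 + 252.0·116.0) / 7152 = 38200/7152 = 5.341 mg/L.
Travel time t = 19.9·1000 / 0.14 = 142100 s = 39.48 h.
Half-life 1.60 d → k = ln 2 / 1.60 = 0.4332 d⁻¹.
Decay over the reach: 5.341·exp(−kt) = 5.341·0.4903 = 2.619 mg/L.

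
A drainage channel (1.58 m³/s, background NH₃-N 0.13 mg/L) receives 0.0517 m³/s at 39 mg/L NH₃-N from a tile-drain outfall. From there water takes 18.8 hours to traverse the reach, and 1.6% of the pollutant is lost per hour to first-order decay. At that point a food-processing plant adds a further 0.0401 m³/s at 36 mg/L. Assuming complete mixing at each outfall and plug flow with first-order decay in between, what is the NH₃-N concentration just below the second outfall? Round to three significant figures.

Flow-weighted average: C = (1.580·0.1300 + 0.05170·39.00) / 1.632 = 2.222/1.632 = 1.362 mg/L; combined flow 1.632 m³/s.
1.6%/h lost → k = −ln(1 − 0.016) = 0.01613 h⁻¹.
After decay, C = 1.362 × e^(−kt) = 1.362 × 0.7384 = 1.005 mg/L.
At the second outfall, C = (1.632·1.005 + 0.04010·36.00) / (1.632 + 0.04010) = 1.845 mg/L.

1.84 mg/L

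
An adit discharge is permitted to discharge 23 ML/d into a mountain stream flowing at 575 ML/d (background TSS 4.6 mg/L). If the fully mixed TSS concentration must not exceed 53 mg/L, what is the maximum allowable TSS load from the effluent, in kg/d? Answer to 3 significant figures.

Mass balance at the limit: 575.0·4.600 + 23.00·Cₑ = 598.0·53 → Cₑ = 1263 mg/L.
23.00 ML/d = 0.2662 m³/s. Load = 0.2662 m³/s × 1263 g/m³ × 86 400 s/d = 29050 kg/d.

29000 kg/d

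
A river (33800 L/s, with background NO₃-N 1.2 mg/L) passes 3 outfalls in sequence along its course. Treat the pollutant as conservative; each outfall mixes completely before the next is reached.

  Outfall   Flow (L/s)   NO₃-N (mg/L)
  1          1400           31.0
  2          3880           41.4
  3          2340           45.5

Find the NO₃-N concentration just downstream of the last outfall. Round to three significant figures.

Outfall 1: combined Q = 35200 L/s; C = (33800·1.200 + 1400·31.00)/35200 = 2.385 mg/L.
Outfall 2: combined Q = 39080 L/s; C = (35200·2.385 + 3880·41.40)/39080 = 6.259 mg/L.
Outfall 3: combined Q = 41420 L/s; C = (39080·6.259 + 2340·45.50)/41420 = 8.476 mg/L.

8.48 mg/L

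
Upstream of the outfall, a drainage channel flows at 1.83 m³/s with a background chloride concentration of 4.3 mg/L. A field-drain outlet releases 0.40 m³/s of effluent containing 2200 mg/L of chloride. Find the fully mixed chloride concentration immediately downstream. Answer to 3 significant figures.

398 mg/L

Flow-weighted average: C = (1.830·4.300 + 0.4000·2200) / 2.230 = 887.9/2.230 = 398.1 mg/L.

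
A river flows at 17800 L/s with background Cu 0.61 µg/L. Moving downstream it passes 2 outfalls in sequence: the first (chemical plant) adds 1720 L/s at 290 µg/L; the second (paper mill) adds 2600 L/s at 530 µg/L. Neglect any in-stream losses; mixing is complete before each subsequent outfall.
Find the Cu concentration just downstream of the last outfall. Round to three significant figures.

Outfall 1: combined Q = 19520 L/s; C = (17800·0.6100 + 1720·290.0)/19520 = 26.11 µg/L.
Outfall 2: combined Q = 22120 L/s; C = (19520·26.11 + 2600·530.0)/22120 = 85.34 µg/L.

85.3 µg/L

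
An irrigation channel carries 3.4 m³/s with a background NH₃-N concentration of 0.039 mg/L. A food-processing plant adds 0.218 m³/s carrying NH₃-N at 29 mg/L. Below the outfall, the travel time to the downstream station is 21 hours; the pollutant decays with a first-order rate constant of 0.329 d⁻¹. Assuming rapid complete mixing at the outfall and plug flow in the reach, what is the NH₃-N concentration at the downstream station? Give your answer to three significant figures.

Conservation of mass: C = (3.400·0.03900 + 0.2180·29.00) / 3.618 = 6.455/3.618 = 1.784 mg/L.
Decay over the reach: 1.784·exp(−kt) = 1.784·0.7499 = 1.338 mg/L.

1.34 mg/L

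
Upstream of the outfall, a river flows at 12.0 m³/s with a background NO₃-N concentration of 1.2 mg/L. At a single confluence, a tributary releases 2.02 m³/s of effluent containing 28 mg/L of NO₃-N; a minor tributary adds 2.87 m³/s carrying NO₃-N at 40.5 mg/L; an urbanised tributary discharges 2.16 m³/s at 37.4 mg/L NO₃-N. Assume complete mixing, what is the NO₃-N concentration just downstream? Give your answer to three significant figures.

After mixing, C = (12.00·1.200 + 2.020·28.00 + 2.870·40.50 + 2.160·37.40) / 19.05 = 268.0/19.05 = 14.07 mg/L.

14.1 mg/L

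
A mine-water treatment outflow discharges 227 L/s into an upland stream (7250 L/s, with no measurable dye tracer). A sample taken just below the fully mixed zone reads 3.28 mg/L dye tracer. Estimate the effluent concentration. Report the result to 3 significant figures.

108 mg/L

Mass balance: 7250·0 + 227.0·Cₑ = 7477·3.280
→ Cₑ = (7477·3.280 − 7250·0) / 227.0 = 108.0 mg/L.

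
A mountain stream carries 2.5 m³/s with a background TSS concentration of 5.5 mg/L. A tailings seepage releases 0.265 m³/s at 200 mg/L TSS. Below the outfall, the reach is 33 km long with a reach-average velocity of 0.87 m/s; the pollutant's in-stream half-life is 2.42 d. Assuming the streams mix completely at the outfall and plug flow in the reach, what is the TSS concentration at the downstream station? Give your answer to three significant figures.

Conservation of mass: C = (2.500·5.500 + 0.2650·200.0) / 2.765 = 66.75/2.765 = 24.14 mg/L.
Travel time t = 33·1000 / 0.87 = 37930 s = 10.54 h.
Half-life 2.42 d → k = ln 2 / 2.42 = 0.2864 d⁻¹.
Decay over the reach: 24.14·exp(−kt) = 24.14·0.8818 = 21.29 mg/L.

21.3 mg/L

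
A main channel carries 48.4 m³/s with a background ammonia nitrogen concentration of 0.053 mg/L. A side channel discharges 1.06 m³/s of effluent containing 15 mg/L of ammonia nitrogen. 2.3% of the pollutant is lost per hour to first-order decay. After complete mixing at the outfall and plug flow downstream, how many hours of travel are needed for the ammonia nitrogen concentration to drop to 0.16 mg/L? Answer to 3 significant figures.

Mixed concentration C = ΣQC/ΣQ = (48.40·0.05300 + 1.060·15.00) / 49.46 = 18.47/49.46 = 0.3733 mg/L.
2.3%/h lost → k = −ln(1 − 0.023) = 0.02327 h⁻¹.
0.3733·exp(−k·t) = 0.16 → t = ln(0.3733/0.16)/k = 131100 s = 36.41 h.

36.4 h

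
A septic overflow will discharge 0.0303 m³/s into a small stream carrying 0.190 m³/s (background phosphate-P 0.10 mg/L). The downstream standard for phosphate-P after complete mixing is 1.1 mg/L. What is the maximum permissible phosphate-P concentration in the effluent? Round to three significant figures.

At the limit, (Qr·Cr + Qe·Cₑ)/(Qr + Qe) = 1.1:
Cₑ = (0.2203·1.1 − 0.1900·0.1000) / 0.03030 = 7.371 mg/L.

7.37 mg/L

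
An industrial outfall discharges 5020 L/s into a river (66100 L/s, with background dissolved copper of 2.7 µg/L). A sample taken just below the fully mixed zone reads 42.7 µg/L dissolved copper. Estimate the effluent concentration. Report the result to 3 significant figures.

Mass balance: 66100·2.700 + 5020·Cₑ = 71120·42.70
→ Cₑ = (71120·42.70 − 66100·2.700) / 5020 = 569.4 µg/L.

569 µg/L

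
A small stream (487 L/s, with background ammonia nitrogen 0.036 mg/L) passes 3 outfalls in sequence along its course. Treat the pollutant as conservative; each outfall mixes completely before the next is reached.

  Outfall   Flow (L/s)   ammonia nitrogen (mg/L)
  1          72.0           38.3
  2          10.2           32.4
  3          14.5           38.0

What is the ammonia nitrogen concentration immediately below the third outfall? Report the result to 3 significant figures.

6.26 mg/L

After outfall 1: Q = 487.0 + 72.00 = 559.0 L/s; C = (487.0·0.03600 + 72.00·38.30)/559.0 = 4.964 mg/L.
After outfall 2: Q = 559.0 + 10.20 = 569.2 L/s; C = (559.0·4.964 + 10.20·32.40)/569.2 = 5.456 mg/L.
After outfall 3: Q = 569.2 + 14.50 = 583.7 L/s; C = (569.2·5.456 + 14.50·38.00)/583.7 = 6.265 mg/L.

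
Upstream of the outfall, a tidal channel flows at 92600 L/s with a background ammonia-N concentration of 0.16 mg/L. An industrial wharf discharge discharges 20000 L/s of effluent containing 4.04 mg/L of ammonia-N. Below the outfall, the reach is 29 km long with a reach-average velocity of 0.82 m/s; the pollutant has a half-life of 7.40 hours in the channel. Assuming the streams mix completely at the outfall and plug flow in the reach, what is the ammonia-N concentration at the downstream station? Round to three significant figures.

0.338 mg/L

Conservation of mass: C = (92600·0.1600 + 20000·4.040) / 112600 = 95620/112600 = 0.8492 mg/L.
Travel time t = 29·1000 / 0.82 = 35370 s = 9.824 h.
Half-life 7.40 h → k = ln 2 / 7.40 = 0.09367 h⁻¹ = 2.248 d⁻¹.
Applying C = C₀e^(−kt): 0.8492 × 0.3984 = 0.3383 mg/L.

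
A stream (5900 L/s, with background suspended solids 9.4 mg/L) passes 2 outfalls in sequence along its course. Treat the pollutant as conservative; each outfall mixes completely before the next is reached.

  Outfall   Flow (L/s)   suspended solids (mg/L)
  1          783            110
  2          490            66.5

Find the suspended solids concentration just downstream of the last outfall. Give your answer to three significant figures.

24.3 mg/L

Below outfall 1: Q → 6683 L/s, C = (5900·9.400 + 783.0·110.0)/6683 = 21.19 mg/L.
Below outfall 2: Q → 7173 L/s, C = (6683·21.19 + 490.0·66.50)/7173 = 24.28 mg/L.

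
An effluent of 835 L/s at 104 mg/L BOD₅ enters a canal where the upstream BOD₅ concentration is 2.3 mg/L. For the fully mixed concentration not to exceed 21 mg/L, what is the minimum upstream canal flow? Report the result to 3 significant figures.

Set C_mix = 21: (Q·2.300 + 835.0·104.0) / (Q + 835.0) = 21
→ Q = 835.0·(104.0 − 21)/(21 − 2.300) = 3706 L/s.

3710 L/s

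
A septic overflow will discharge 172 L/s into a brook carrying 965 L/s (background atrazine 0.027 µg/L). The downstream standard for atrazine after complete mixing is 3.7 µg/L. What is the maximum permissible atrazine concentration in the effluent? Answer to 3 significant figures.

At the limit, (Qr·Cr + Qe·Cₑ)/(Qr + Qe) = 3.7:
Cₑ = (1137·3.7 − 965.0·0.02700) / 172.0 = 24.31 µg/L.

24.3 µg/L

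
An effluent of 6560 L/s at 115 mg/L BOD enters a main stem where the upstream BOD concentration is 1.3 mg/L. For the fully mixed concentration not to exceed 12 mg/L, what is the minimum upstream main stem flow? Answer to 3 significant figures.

63100 L/s

Set C_mix = 12: (Q·1.300 + 6560·115.0) / (Q + 6560) = 12
→ Q = 6560·(115.0 − 12)/(12 − 1.300) = 63150 L/s.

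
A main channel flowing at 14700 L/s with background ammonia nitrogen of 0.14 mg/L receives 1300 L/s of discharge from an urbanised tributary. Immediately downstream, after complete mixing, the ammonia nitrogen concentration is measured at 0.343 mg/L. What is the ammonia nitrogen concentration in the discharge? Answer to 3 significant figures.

Mass balance: 14700·0.1400 + 1300·Cₑ = 16000·0.3430
→ Cₑ = (16000·0.3430 − 14700·0.1400) / 1300 = 2.638 mg/L.

2.64 mg/L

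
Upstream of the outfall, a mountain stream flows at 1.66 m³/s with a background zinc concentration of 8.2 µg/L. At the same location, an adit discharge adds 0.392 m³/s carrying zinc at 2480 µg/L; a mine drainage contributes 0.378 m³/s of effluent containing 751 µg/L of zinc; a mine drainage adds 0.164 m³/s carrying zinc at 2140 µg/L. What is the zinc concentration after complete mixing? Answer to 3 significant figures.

Mixed concentration C = ΣQC/ΣQ = (1.660·8.200 + 0.3920·2480 + 0.3780·751.0 + 0.1640·2140) / 2.594 = 1621/2.594 = 624.8 µg/L.

625 µg/L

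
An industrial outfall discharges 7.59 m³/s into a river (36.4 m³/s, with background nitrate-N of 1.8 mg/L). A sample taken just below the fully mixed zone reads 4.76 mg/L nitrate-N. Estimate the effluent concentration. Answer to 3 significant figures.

19.0 mg/L

Mass balance: 36.40·1.800 + 7.590·Cₑ = 43.99·4.760
→ Cₑ = (43.99·4.760 − 36.40·1.800) / 7.590 = 18.96 mg/L.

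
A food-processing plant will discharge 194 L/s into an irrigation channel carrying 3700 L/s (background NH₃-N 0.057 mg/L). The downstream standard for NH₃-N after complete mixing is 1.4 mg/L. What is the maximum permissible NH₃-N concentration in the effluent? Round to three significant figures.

27.0 mg/L

At the limit, (Qr·Cr + Qe·Cₑ)/(Qr + Qe) = 1.4:
Cₑ = (3894·1.4 − 3700·0.05700) / 194.0 = 27.01 mg/L.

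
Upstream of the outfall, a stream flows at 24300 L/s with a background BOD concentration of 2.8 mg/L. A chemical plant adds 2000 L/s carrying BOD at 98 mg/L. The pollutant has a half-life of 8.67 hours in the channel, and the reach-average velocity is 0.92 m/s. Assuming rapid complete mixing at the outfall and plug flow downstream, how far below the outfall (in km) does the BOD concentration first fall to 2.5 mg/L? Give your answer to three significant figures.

Mass balance: C = (24300·2.800 + 2000·98.00) / 26300 = 264000/26300 = 10.04 mg/L.
Half-life 8.67 h → k = ln 2 / 8.67 = 0.07995 h⁻¹ = 1.919 d⁻¹.
Set 10.04·exp(−k·t) = 2.5 → t = ln(10.04/2.5)/k = 62600 s = 17.39 h.
Distance = v·t = 0.92·62600 = 57590 m = 57.59 km.

57.6 km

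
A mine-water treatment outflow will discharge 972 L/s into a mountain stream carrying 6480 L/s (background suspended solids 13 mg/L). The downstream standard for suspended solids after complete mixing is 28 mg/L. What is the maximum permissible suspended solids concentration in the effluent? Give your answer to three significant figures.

At the limit, (Qr·Cr + Qe·Cₑ)/(Qr + Qe) = 28:
Cₑ = (7452·28 − 6480·13.00) / 972.0 = 128.0 mg/L.

128 mg/L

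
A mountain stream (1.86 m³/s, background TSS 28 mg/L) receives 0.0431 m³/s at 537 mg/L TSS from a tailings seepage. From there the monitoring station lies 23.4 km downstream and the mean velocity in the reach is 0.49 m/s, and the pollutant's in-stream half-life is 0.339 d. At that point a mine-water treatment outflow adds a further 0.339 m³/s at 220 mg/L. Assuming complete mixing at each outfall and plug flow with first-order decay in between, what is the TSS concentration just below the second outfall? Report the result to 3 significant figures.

44.1 mg/L

Mixed concentration C = ΣQC/ΣQ = (1.860·28.00 + 0.04310·537.0) / 1.903 = 75.22/1.903 = 39.53 mg/L; combined flow 1.903 m³/s.
Travel time t = 23.4·1000 / 0.49 = 47760 s = 13.27 h.
Half-life 0.339 d → k = ln 2 / 0.339 = 2.045 d⁻¹.
First-order decay: C = 39.53·exp(−k·t) = 39.53·0.3230 = 12.77 mg/L.
Second outfall: C = (1.903·12.77 + 0.3390·220.0)/2.242 = 44.10 mg/L.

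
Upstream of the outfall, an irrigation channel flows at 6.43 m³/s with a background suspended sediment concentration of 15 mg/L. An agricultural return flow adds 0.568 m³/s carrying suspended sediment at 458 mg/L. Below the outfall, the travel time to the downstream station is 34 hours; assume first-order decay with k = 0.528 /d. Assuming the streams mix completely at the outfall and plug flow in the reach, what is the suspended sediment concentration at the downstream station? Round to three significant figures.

Conservation of mass: C = (6.430·15.00 + 0.5680·458.0) / 6.998 = 356.6/6.998 = 50.96 mg/L.
Decay over the reach: 50.96·exp(−kt) = 50.96·0.4733 = 24.12 mg/L.

24.1 mg/L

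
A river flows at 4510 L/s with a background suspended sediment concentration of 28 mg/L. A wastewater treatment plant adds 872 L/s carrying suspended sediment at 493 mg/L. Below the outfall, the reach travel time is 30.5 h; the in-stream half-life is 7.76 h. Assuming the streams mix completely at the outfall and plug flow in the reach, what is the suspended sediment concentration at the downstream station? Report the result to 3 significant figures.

Mass balance: C = (4510·28.00 + 872.0·493.0) / 5382 = 556200/5382 = 103.3 mg/L.
Half-life 7.76 h → k = ln 2 / 7.76 = 0.08932 h⁻¹ = 2.144 d⁻¹.
After decay, C = 103.3 × e^(−kt) = 103.3 × 0.06559 = 6.778 mg/L.

6.78 mg/L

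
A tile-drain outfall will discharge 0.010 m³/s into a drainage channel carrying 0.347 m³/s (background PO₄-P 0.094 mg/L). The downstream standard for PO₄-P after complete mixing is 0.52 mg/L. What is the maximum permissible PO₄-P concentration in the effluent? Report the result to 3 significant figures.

At the limit, (Qr·Cr + Qe·Cₑ)/(Qr + Qe) = 0.52:
Cₑ = (0.3570·0.52 − 0.3470·0.09400) / 0.01000 = 15.30 mg/L.

15.3 mg/L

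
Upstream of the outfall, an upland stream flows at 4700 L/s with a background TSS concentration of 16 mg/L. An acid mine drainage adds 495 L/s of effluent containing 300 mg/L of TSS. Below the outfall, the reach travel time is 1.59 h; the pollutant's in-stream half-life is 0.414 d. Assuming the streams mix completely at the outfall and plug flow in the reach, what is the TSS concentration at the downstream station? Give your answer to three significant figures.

Mixed concentration C = ΣQC/ΣQ = (4700·16.00 + 495.0·300.0) / 5195 = 223700/5195 = 43.06 mg/L.
Half-life 0.414 d → k = ln 2 / 0.414 = 1.674 d⁻¹.
Applying C = C₀e^(−kt): 43.06 × 0.8950 = 38.54 mg/L.

38.5 mg/L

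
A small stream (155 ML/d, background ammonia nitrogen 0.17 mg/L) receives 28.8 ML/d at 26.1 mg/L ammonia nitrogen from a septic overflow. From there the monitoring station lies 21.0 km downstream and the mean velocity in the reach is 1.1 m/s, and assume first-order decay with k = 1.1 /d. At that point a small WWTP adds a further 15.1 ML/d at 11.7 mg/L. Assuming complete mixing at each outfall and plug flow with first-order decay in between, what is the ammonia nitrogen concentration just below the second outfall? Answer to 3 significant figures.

3.96 mg/L

Mixed concentration C = ΣQC/ΣQ = (155.0·0.1700 + 28.80·26.10) / 183.8 = 778.0/183.8 = 4.233 mg/L; combined flow 183.8 ML/d.
Travel time t = 21.0·1000 / 1.1 = 19090 s = 5.303 h.
After decay, C = 4.233 × e^(−kt) = 4.233 × 0.7842 = 3.320 mg/L.
At the second outfall, C = (183.8·3.320 + 15.10·11.70) / (183.8 + 15.10) = 3.956 mg/L.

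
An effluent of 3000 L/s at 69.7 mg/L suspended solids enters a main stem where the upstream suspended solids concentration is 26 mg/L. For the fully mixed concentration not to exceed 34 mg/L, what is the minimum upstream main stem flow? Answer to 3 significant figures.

Set C_mix = 34: (Q·26.00 + 3000·69.70) / (Q + 3000) = 34
→ Q = 3000·(69.70 − 34)/(34 − 26.00) = 13390 L/s.

13400 L/s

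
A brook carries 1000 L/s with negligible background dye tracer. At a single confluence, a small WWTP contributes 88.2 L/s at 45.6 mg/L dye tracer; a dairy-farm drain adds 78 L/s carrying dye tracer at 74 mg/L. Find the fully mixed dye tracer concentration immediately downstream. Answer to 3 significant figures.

8.40 mg/L

After mixing, C = (1000·0 + 88.20·45.60 + 78.00·74.00) / 1166 = 9794/1166 = 8.398 mg/L.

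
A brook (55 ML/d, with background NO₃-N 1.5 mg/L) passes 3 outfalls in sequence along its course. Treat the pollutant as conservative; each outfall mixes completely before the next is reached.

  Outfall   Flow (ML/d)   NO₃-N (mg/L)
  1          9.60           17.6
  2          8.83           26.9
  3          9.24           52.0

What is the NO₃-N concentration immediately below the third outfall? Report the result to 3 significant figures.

After outfall 1: Q = 55.00 + 9.600 = 64.60 ML/d; C = (55.00·1.500 + 9.600·17.60)/64.60 = 3.893 mg/L.
After outfall 2: Q = 64.60 + 8.830 = 73.43 ML/d; C = (64.60·3.893 + 8.830·26.90)/73.43 = 6.659 mg/L.
After outfall 3: Q = 73.43 + 9.240 = 82.67 ML/d; C = (73.43·6.659 + 9.240·52.00)/82.67 = 11.73 mg/L.

11.7 mg/L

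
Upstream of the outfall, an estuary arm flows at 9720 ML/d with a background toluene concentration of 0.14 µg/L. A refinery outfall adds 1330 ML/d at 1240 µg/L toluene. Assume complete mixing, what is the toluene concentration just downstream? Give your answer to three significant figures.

149 µg/L

Flow-weighted average: C = (9720·0.1400 + 1330·1240) / 11050 = 1651000/11050 = 149.4 µg/L.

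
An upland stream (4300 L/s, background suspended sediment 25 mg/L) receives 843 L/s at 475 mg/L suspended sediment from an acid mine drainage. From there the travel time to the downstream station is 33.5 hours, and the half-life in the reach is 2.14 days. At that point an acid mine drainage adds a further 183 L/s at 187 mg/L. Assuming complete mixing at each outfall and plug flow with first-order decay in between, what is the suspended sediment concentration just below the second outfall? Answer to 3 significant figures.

67.1 mg/L

Conservation of mass: C = (4300·25.00 + 843.0·475.0) / 5143 = 507900/5143 = 98.76 mg/L; combined flow 5143 L/s.
Half-life 2.14 d → k = ln 2 / 2.14 = 0.3239 d⁻¹.
Applying C = C₀e^(−kt): 98.76 × 0.6363 = 62.84 mg/L.
Second outfall: C = (5143·62.84 + 183.0·187.0)/5326 = 67.11 mg/L.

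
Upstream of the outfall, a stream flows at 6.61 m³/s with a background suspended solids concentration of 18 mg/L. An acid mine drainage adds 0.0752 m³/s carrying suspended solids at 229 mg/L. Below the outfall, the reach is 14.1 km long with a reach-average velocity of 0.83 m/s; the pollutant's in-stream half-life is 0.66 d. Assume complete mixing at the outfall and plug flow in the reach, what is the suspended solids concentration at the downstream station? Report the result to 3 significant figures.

Conservation of mass: C = (6.610·18.00 + 0.07520·229.0) / 6.685 = 136.2/6.685 = 20.37 mg/L.
Travel time t = 14.1·1000 / 0.83 = 16990 s = 4.719 h.
Half-life 0.66 d → k = ln 2 / 0.66 = 1.050 d⁻¹.
After decay, C = 20.37 × e^(−kt) = 20.37 × 0.8134 = 16.57 mg/L.

16.6 mg/L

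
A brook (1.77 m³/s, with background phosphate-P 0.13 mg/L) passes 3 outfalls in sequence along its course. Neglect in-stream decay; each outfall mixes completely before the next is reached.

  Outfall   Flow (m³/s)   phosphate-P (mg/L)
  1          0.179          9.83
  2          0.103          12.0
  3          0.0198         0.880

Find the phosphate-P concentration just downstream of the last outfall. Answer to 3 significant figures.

1.57 mg/L

Below outfall 1: Q → 1.949 m³/s, C = (1.770·0.1300 + 0.1790·9.830)/1.949 = 1.021 mg/L.
Below outfall 2: Q → 2.052 m³/s, C = (1.949·1.021 + 0.1030·12.00)/2.052 = 1.572 mg/L.
Below outfall 3: Q → 2.072 m³/s, C = (2.052·1.572 + 0.01980·0.8800)/2.072 = 1.565 mg/L.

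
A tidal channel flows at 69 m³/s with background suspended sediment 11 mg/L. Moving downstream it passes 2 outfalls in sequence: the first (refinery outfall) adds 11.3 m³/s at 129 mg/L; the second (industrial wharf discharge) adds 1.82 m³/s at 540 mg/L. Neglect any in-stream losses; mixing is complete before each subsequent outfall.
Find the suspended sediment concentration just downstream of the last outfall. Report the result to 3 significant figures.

39.0 mg/L

Outfall 1: combined Q = 80.30 m³/s; C = (69.00·11.00 + 11.30·129.0)/80.30 = 27.61 mg/L.
Outfall 2: combined Q = 82.12 m³/s; C = (80.30·27.61 + 1.820·540.0)/82.12 = 38.96 mg/L.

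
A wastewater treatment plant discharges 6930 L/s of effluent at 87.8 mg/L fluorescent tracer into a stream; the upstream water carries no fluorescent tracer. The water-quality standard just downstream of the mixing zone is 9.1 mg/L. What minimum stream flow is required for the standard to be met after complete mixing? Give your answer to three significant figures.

Set C_mix = 9.1: (Q·0 + 6930·87.80) / (Q + 6930) = 9.1
→ Q = 6930·(87.80 − 9.1)/(9.1 − 0) = 59930 L/s.

59900 L/s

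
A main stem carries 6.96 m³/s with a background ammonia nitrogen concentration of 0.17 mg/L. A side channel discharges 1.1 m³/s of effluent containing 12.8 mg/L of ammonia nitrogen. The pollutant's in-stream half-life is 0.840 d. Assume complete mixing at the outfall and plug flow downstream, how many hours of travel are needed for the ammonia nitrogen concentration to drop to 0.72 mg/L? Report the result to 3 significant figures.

28.1 h

Flow-weighted average: C = (6.960·0.1700 + 1.100·12.80) / 8.060 = 15.26/8.060 = 1.894 mg/L.
Half-life 0.840 d → k = ln 2 / 0.840 = 0.8252 d⁻¹.
1.894·exp(−k·t) = 0.72 → t = ln(1.894/0.72)/k = 101300 s = 28.13 h.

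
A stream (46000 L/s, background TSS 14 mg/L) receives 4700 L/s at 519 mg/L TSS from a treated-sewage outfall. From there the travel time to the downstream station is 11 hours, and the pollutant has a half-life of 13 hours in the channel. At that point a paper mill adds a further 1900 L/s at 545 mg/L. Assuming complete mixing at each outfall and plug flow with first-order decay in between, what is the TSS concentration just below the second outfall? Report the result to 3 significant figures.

52.3 mg/L

Conservation of mass: C = (46000·14.00 + 4700·519.0) / 50700 = 3083000/50700 = 60.81 mg/L; combined flow 50700 L/s.
Half-life 13 h → k = ln 2 / 13 = 0.05332 h⁻¹ = 1.280 d⁻¹.
Decay over the reach: 60.81·exp(−kt) = 60.81·0.5563 = 33.83 mg/L.
Second outfall: C = (50700·33.83 + 1900·545.0)/52600 = 52.29 mg/L.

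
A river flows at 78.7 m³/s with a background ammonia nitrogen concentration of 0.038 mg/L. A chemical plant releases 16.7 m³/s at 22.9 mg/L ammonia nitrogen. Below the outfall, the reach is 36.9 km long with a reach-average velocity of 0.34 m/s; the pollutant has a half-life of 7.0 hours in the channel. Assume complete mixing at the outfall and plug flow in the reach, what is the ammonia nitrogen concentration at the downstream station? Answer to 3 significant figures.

Flow-weighted average: C = (78.70·0.03800 + 16.70·22.90) / 95.40 = 385.4/95.40 = 4.040 mg/L.
Travel time t = 36.9·1000 / 0.34 = 108500 s = 30.15 h.
Half-life 7.0 h → k = ln 2 / 7.0 = 0.09902 h⁻¹ = 2.377 d⁻¹.
Applying C = C₀e^(−kt): 4.040 × 0.05053 = 0.2041 mg/L.

0.204 mg/L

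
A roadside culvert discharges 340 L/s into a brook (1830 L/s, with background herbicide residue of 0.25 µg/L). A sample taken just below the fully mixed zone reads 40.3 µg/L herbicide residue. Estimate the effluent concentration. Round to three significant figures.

256 µg/L

Mass balance: 1830·0.2500 + 340.0·Cₑ = 2170·40.30
→ Cₑ = (2170·40.30 − 1830·0.2500) / 340.0 = 255.9 µg/L.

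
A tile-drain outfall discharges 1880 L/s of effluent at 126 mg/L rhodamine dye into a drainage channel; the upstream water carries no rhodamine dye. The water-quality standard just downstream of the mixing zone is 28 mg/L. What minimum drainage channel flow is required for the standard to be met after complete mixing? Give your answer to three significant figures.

6580 L/s

Set C_mix = 28: (Q·0 + 1880·126.0) / (Q + 1880) = 28
→ Q = 1880·(126.0 − 28)/(28 − 0) = 6580 L/s.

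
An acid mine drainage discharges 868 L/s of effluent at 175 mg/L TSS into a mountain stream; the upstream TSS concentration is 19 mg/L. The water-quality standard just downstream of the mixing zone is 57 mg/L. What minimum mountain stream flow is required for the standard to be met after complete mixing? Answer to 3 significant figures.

2700 L/s

Set C_mix = 57: (Q·19.00 + 868.0·175.0) / (Q + 868.0) = 57
→ Q = 868.0·(175.0 − 57)/(57 − 19.00) = 2695 L/s.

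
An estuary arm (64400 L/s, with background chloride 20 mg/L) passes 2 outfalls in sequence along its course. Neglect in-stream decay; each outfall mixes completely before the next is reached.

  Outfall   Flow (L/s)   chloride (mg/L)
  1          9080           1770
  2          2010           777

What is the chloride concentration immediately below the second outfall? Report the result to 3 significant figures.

251 mg/L

Outfall 1: combined Q = 73480 L/s; C = (64400·20.00 + 9080·1770)/73480 = 236.2 mg/L.
Outfall 2: combined Q = 75490 L/s; C = (73480·236.2 + 2010·777.0)/75490 = 250.6 mg/L.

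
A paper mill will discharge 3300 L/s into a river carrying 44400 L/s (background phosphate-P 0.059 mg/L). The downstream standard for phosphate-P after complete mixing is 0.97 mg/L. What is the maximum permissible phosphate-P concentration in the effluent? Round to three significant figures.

At the limit, (Qr·Cr + Qe·Cₑ)/(Qr + Qe) = 0.97:
Cₑ = (47700·0.97 − 44400·0.05900) / 3300 = 13.23 mg/L.

13.2 mg/L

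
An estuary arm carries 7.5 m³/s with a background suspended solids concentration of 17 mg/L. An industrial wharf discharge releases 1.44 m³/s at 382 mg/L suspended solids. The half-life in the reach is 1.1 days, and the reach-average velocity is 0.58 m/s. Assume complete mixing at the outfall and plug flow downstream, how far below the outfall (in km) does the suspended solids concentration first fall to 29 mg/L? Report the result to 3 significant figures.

76.4 km

After mixing, C = (7.500·17.00 + 1.440·382.0) / 8.940 = 677.6/8.940 = 75.79 mg/L.
Half-life 1.1 d → k = ln 2 / 1.1 = 0.6301 d⁻¹.
Set 75.79·exp(−k·t) = 29 → t = ln(75.79/29)/k = 131700 s = 36.59 h.
Distance = v·t = 0.58·131700 = 76400 m = 76.40 km.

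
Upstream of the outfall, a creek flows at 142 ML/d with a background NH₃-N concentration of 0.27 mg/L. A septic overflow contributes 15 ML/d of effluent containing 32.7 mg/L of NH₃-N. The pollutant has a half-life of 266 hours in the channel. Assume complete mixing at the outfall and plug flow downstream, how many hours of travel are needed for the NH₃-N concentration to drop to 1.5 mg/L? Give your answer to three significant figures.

310 h

Mass balance: C = (142.0·0.2700 + 15.00·32.70) / 157.0 = 528.8/157.0 = 3.368 mg/L.
Half-life 266 h → k = ln 2 / 266 = 0.002606 h⁻¹ = 0.06254 d⁻¹.
3.368·exp(−k·t) = 1.5 → t = ln(3.368/1.5)/k = 1118000 s = 310.4 h.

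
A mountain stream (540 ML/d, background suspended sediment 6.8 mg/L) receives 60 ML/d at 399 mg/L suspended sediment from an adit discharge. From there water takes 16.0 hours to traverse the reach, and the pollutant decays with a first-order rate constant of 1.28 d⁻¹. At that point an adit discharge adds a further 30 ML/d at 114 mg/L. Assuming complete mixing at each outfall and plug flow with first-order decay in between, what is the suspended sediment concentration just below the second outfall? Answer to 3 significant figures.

24.1 mg/L

Mixed concentration C = ΣQC/ΣQ = (540.0·6.800 + 60.00·399.0) / 600.0 = 27610/600.0 = 46.02 mg/L; combined flow 600.0 ML/d.
After decay, C = 46.02 × e^(−kt) = 46.02 × 0.4260 = 19.60 mg/L.
At the second outfall, C = (600.0·19.60 + 30.00·114.0) / (600.0 + 30.00) = 24.10 mg/L.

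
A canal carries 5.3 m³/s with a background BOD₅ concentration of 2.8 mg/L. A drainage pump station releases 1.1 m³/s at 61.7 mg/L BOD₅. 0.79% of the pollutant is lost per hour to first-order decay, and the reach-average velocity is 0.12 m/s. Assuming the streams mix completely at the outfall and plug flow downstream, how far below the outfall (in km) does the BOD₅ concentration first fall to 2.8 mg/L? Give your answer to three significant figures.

83.3 km

After mixing, C = (5.300·2.800 + 1.100·61.70) / 6.400 = 82.71/6.400 = 12.92 mg/L.
0.79%/h lost → k = −ln(1 − 0.0079) = 0.007931 h⁻¹.
Set 12.92·exp(−k·t) = 2.8 → t = ln(12.92/2.8)/k = 694200 s = 192.8 h.
Distance = v·t = 0.12·694200 = 83300 m = 83.30 km.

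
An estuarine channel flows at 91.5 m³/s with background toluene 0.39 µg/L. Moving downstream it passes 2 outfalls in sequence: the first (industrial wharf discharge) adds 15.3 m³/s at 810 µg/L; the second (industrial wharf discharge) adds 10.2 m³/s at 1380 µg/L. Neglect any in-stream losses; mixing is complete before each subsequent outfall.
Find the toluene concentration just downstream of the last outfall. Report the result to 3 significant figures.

After outfall 1: Q = 91.50 + 15.30 = 106.8 m³/s; C = (91.50·0.3900 + 15.30·810.0)/106.8 = 116.4 µg/L.
After outfall 2: Q = 106.8 + 10.20 = 117.0 m³/s; C = (106.8·116.4 + 10.20·1380)/117.0 = 226.5 µg/L.

227 µg/L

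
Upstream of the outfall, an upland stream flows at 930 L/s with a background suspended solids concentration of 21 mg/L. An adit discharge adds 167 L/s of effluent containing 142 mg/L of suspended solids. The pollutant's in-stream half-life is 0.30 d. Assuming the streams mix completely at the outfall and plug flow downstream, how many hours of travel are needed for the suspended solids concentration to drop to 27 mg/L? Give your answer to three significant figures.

Mass balance: C = (930.0·21.00 + 167.0·142.0) / 1097 = 43240/1097 = 39.42 mg/L.
Half-life 0.30 d → k = ln 2 / 0.30 = 2.310 d⁻¹.
39.42·exp(−k·t) = 27 → t = ln(39.42/27)/k = 14150 s = 3.931 h.

3.93 h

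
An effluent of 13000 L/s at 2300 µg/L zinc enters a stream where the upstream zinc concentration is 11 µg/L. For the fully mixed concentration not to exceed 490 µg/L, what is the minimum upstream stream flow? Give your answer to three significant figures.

Set C_mix = 490: (Q·11.00 + 13000·2300) / (Q + 13000) = 490
→ Q = 13000·(2300 − 490)/(490 − 11.00) = 49120 L/s.

49100 L/s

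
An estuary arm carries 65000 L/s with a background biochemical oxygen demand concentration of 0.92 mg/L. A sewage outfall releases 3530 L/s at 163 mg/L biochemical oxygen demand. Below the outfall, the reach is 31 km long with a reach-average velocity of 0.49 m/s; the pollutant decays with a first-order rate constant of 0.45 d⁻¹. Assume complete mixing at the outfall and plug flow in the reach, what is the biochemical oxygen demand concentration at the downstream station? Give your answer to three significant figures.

Mass balance: C = (65000·0.9200 + 3530·163.0) / 68530 = 635200/68530 = 9.269 mg/L.
Travel time t = 31·1000 / 0.49 = 63270 s = 17.57 h.
Applying C = C₀e^(−kt): 9.269 × 0.7193 = 6.667 mg/L.

6.67 mg/L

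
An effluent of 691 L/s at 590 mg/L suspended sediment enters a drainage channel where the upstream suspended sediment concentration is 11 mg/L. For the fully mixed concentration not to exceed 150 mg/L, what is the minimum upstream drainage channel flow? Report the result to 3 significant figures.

Set C_mix = 150: (Q·11.00 + 691.0·590.0) / (Q + 691.0) = 150
→ Q = 691.0·(590.0 − 150)/(150 − 11.00) = 2187 L/s.

2190 L/s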